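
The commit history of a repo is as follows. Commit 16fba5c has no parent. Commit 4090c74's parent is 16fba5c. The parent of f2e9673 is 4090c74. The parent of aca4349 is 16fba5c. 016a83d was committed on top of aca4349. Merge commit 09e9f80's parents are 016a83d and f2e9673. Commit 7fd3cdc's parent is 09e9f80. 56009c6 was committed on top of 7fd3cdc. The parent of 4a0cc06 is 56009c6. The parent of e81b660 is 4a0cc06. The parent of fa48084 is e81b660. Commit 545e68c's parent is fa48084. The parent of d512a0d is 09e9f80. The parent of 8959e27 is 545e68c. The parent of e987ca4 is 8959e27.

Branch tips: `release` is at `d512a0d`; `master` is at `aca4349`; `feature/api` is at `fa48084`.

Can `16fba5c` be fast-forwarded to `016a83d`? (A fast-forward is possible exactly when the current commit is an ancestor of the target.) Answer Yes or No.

Yes

A fast-forward from 16fba5c to 016a83d is possible iff 16fba5c is an ancestor of 016a83d.
Ancestors of 016a83d: {016a83d, 16fba5c, aca4349}.
16fba5c is among them, so fast-forward is possible.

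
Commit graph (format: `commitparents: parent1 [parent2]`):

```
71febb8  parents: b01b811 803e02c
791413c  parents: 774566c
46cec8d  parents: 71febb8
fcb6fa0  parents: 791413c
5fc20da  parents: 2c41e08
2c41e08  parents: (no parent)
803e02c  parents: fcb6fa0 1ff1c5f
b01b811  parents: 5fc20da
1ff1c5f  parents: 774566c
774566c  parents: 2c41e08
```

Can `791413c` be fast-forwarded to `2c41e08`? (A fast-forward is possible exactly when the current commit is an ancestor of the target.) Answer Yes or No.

No

A fast-forward from 791413c to 2c41e08 is possible iff 791413c is an ancestor of 2c41e08.
Ancestors of 2c41e08: {2c41e08}.
791413c is not among them, so fast-forward is not possible.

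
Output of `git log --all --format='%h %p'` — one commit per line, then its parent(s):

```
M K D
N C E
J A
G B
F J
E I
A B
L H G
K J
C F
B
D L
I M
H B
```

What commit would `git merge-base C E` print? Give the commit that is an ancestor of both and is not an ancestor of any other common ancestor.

J

Ancestors of C: {A, B, C, F, J}.
Ancestors of E: {A, B, D, E, G, H, I, J, K, L, M}.
Common ancestors: {A, B, J}.
Among these, J is not an ancestor of any other common ancestor — it is the merge base.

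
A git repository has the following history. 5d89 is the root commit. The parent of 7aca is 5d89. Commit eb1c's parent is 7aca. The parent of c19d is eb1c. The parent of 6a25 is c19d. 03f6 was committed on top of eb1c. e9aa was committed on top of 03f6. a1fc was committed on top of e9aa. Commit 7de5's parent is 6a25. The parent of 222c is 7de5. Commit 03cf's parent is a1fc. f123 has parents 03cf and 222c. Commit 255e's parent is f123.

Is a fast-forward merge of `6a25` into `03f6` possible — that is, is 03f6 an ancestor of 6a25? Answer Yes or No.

No

A fast-forward from 03f6 to 6a25 is possible iff 03f6 is an ancestor of 6a25.
Ancestors of 6a25: {5d89, 6a25, 7aca, c19d, eb1c}.
03f6 is not among them, so fast-forward is not possible.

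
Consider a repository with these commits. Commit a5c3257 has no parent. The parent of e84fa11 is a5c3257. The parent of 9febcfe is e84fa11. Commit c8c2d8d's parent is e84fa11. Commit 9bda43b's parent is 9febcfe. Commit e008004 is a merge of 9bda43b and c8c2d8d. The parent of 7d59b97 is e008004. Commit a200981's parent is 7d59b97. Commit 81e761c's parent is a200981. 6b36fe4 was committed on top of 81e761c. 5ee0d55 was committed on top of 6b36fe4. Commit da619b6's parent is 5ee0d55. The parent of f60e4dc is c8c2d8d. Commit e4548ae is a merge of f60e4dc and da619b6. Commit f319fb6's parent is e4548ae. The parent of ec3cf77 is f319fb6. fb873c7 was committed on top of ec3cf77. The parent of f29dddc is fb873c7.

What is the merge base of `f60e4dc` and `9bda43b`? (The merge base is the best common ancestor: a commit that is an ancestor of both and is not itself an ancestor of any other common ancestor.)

e84fa11

Ancestors of f60e4dc: {a5c3257, c8c2d8d, e84fa11, f60e4dc}.
Ancestors of 9bda43b: {9bda43b, 9febcfe, a5c3257, e84fa11}.
Common ancestors: {a5c3257, e84fa11}.
Among these, e84fa11 is not an ancestor of any other common ancestor — it is the merge base.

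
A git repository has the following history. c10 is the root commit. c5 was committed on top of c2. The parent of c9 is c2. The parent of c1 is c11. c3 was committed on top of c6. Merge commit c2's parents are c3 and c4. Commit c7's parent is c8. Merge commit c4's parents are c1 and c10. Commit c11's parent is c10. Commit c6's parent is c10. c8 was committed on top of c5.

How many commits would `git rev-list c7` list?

Walking parent pointers from c7: reachable set = {c1, c10, c11, c2, c3, c4, c5, c6, c7, c8}.
That is 10 commits.

10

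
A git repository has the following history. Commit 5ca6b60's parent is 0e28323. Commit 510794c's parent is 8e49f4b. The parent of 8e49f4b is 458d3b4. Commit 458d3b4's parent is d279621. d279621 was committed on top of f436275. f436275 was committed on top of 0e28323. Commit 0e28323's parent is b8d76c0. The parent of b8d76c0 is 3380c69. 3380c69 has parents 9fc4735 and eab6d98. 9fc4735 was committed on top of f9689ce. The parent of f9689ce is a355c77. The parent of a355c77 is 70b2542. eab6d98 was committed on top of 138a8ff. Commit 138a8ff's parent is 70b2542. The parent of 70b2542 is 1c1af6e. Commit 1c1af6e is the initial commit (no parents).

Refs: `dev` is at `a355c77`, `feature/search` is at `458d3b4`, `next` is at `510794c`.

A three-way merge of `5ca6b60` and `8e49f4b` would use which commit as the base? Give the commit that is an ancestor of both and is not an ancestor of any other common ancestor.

Ancestors of 5ca6b60: {0e28323, 138a8ff, 1c1af6e, 3380c69, 5ca6b60, 70b2542, 9fc4735, a355c77, b8d76c0, eab6d98, f9689ce}.
Ancestors of 8e49f4b: {0e28323, 138a8ff, 1c1af6e, 3380c69, 458d3b4, 70b2542, 8e49f4b, 9fc4735, a355c77, b8d76c0, d279621, eab6d98, f436275, f9689ce}.
Common ancestors: {0e28323, 138a8ff, 1c1af6e, 3380c69, 70b2542, 9fc4735, a355c77, b8d76c0, eab6d98, f9689ce}.
Among these, 0e28323 is not an ancestor of any other common ancestor — it is the merge base.

0e28323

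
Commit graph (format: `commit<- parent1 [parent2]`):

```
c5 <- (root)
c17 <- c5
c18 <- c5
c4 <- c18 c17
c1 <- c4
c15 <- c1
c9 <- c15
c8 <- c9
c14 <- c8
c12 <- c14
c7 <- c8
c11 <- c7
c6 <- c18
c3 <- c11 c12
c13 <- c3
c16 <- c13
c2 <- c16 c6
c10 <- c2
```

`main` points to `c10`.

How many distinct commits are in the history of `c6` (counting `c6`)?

Walking parent pointers from c6: reachable set = {c18, c5, c6}.
That is 3 commits.

3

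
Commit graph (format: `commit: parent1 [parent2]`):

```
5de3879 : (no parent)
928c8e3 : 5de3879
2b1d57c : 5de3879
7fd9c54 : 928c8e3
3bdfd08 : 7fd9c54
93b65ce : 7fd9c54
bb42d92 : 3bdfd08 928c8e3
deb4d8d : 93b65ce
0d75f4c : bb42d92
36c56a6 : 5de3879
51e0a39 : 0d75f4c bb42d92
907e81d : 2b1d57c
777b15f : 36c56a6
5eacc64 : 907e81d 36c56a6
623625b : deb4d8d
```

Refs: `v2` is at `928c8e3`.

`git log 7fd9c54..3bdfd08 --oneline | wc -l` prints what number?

Reachable from 3bdfd08: {3bdfd08, 5de3879, 7fd9c54, 928c8e3}.
Reachable from 7fd9c54: {5de3879, 7fd9c54, 928c8e3}.
In 3bdfd08's history but not 7fd9c54's: {3bdfd08} — 1 commit.

1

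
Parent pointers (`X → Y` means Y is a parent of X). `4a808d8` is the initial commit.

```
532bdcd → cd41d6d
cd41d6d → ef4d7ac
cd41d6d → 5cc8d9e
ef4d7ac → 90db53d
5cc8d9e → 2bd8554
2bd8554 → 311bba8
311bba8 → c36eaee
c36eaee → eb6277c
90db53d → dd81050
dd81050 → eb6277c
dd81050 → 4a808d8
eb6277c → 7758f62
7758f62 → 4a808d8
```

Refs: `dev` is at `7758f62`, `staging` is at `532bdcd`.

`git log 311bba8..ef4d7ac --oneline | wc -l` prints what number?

3

Reachable from ef4d7ac: {4a808d8, 7758f62, 90db53d, dd81050, eb6277c, ef4d7ac}.
Reachable from 311bba8: {311bba8, 4a808d8, 7758f62, c36eaee, eb6277c}.
In ef4d7ac's history but not 311bba8's: {90db53d, dd81050, ef4d7ac} — 3 commits.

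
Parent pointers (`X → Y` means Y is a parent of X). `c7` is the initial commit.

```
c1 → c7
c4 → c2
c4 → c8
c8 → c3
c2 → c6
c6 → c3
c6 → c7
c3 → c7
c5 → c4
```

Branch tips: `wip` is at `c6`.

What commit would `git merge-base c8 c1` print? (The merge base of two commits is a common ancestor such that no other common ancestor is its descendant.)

c7

Ancestors of c8: {c3, c7, c8}.
Ancestors of c1: {c1, c7}.
Common ancestors: {c7}.
The only common ancestor is c7, so it is the merge base.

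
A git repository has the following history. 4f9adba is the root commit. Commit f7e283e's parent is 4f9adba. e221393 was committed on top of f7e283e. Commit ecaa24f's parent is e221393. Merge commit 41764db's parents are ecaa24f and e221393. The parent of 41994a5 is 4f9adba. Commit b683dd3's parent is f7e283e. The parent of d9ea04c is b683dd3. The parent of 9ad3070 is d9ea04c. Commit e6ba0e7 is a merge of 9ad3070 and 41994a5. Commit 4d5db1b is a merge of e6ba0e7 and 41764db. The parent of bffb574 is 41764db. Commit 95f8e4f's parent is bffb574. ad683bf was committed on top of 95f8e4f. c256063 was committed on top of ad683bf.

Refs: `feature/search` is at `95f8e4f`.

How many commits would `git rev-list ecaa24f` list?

Walking parent pointers from ecaa24f: reachable set = {4f9adba, e221393, ecaa24f, f7e283e}.
That is 4 commits.

4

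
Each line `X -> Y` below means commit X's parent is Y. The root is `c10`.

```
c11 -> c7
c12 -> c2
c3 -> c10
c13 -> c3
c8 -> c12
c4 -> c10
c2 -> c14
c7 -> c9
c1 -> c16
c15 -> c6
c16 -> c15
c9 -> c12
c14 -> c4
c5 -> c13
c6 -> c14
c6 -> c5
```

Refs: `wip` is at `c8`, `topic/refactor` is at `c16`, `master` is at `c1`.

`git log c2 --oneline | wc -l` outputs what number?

4

Walking parent pointers from c2: reachable set = {c10, c14, c2, c4}.
That is 4 commits.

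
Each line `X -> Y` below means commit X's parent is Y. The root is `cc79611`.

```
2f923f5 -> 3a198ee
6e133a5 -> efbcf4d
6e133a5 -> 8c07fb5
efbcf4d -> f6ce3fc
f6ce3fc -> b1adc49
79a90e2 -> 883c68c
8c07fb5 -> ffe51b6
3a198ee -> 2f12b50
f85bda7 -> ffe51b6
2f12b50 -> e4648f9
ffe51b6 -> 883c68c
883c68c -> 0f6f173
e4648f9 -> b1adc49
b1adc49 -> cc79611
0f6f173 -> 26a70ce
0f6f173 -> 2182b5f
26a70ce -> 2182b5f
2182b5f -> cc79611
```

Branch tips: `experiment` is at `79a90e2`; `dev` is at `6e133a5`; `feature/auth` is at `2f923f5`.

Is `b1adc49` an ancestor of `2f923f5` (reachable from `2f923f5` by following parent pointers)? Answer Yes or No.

Ancestors of 2f923f5 (commits reachable by following parents): {2f12b50, 2f923f5, 3a198ee, b1adc49, cc79611, e4648f9}.
b1adc49 is in that set, so it is an ancestor of 2f923f5.

Yes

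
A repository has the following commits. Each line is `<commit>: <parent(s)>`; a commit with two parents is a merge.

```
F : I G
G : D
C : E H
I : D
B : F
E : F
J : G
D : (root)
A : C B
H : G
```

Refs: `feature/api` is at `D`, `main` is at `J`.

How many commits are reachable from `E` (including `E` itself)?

5

Walking parent pointers from E: reachable set = {D, E, F, G, I}.
That is 5 commits.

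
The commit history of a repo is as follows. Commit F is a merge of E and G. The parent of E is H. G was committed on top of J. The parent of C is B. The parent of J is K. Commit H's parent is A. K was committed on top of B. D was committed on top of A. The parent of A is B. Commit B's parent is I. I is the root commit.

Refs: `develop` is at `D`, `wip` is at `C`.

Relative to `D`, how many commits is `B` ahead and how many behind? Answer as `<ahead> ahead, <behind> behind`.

0 ahead, 2 behind

Reachable from B: {B, I}.
Reachable from D: {A, B, D, I}.
Only in B's history (ahead): {} — 0.
Only in D's history (behind): {A, D} — 2.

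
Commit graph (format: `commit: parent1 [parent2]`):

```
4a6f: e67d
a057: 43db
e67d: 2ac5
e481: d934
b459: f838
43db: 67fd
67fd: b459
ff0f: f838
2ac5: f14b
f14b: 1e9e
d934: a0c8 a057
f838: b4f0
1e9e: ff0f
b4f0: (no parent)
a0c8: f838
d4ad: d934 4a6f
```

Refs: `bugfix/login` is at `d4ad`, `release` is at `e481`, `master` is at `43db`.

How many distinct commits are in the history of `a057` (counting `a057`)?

Walking parent pointers from a057: reachable set = {43db, 67fd, a057, b459, b4f0, f838}.
That is 6 commits.

6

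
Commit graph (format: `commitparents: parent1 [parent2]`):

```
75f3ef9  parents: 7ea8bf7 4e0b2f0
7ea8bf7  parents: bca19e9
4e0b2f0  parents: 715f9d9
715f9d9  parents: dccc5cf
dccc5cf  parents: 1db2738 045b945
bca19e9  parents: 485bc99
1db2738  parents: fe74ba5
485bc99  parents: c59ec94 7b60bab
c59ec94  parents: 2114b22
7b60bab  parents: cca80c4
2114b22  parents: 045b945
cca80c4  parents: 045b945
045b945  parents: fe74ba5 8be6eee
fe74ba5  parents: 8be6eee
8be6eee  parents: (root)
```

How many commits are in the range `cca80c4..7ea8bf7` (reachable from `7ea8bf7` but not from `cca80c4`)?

Reachable from 7ea8bf7: {045b945, 2114b22, 485bc99, 7b60bab, 7ea8bf7, 8be6eee, bca19e9, c59ec94, cca80c4, fe74ba5}.
Reachable from cca80c4: {045b945, 8be6eee, cca80c4, fe74ba5}.
In 7ea8bf7's history but not cca80c4's: {2114b22, 485bc99, 7b60bab, 7ea8bf7, bca19e9, c59ec94} — 6 commits.

6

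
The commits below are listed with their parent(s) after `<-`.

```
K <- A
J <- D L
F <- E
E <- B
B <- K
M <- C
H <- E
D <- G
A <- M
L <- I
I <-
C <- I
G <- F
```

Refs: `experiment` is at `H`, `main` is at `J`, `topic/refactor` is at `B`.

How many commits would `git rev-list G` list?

9

Walking parent pointers from G: reachable set = {A, B, C, E, F, G, I, K, M}.
That is 9 commits.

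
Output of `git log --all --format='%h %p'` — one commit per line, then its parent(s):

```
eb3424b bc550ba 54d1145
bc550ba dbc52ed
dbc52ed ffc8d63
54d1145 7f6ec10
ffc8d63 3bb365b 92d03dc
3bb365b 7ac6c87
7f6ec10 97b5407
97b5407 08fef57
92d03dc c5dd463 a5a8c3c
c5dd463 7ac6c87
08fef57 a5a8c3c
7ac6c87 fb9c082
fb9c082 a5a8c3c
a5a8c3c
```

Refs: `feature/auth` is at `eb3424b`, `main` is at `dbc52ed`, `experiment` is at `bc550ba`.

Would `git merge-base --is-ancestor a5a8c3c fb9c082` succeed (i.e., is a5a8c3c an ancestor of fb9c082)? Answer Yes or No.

Ancestors of fb9c082 (commits reachable by following parents): {a5a8c3c, fb9c082}.
a5a8c3c is in that set, so it is an ancestor of fb9c082.

Yes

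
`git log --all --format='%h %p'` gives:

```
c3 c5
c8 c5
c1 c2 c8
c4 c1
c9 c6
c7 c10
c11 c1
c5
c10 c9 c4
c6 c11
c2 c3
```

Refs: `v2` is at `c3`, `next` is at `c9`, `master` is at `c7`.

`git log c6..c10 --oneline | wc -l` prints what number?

3

Reachable from c10: {c1, c10, c11, c2, c3, c4, c5, c6, c8, c9}.
Reachable from c6: {c1, c11, c2, c3, c5, c6, c8}.
In c10's history but not c6's: {c10, c4, c9} — 3 commits.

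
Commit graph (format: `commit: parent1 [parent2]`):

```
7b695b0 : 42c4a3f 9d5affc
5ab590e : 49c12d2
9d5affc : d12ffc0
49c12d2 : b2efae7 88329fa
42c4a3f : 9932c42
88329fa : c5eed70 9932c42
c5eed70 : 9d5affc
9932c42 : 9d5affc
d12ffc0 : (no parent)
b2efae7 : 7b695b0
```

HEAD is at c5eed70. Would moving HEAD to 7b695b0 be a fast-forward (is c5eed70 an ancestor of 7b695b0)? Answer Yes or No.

A fast-forward from c5eed70 to 7b695b0 is possible iff c5eed70 is an ancestor of 7b695b0.
Ancestors of 7b695b0: {42c4a3f, 7b695b0, 9932c42, 9d5affc, d12ffc0}.
c5eed70 is not among them, so fast-forward is not possible.

No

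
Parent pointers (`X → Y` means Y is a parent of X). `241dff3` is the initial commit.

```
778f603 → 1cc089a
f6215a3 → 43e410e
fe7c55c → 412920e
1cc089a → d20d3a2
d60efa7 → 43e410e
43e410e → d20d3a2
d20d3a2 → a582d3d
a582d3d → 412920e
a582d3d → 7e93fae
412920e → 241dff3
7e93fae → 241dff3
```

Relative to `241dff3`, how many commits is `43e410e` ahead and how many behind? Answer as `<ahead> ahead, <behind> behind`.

Reachable from 43e410e: {241dff3, 412920e, 43e410e, 7e93fae, a582d3d, d20d3a2}.
Reachable from 241dff3: {241dff3}.
Only in 43e410e's history (ahead): {412920e, 43e410e, 7e93fae, a582d3d, d20d3a2} — 5.
Only in 241dff3's history (behind): {} — 0.

5 ahead, 0 behind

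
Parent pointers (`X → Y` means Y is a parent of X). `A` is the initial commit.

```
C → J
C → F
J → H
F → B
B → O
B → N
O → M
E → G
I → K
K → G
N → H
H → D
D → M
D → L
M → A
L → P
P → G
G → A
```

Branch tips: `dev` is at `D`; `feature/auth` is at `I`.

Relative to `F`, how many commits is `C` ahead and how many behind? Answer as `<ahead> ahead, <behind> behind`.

Reachable from C: {A, B, C, D, F, G, H, J, L, M, N, O, P}.
Reachable from F: {A, B, D, F, G, H, L, M, N, O, P}.
Only in C's history (ahead): {C, J} — 2.
Only in F's history (behind): {} — 0.

2 ahead, 0 behind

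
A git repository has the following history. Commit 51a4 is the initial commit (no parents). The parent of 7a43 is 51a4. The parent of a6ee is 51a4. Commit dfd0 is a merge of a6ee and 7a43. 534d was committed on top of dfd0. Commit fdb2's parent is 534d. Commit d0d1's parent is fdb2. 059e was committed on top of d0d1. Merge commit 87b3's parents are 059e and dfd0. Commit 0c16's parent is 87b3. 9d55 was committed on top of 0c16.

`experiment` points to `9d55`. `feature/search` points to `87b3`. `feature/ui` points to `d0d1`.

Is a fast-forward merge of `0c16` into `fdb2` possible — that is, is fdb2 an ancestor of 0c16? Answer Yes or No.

Yes

A fast-forward from fdb2 to 0c16 is possible iff fdb2 is an ancestor of 0c16.
Ancestors of 0c16: {059e, 0c16, 51a4, 534d, 7a43, 87b3, a6ee, d0d1, dfd0, fdb2}.
fdb2 is among them, so fast-forward is possible.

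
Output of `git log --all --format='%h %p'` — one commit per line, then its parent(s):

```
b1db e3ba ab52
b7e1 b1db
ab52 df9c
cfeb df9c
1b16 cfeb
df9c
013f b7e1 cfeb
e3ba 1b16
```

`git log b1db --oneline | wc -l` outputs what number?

6

Walking parent pointers from b1db: reachable set = {1b16, ab52, b1db, cfeb, df9c, e3ba}.
That is 6 commits.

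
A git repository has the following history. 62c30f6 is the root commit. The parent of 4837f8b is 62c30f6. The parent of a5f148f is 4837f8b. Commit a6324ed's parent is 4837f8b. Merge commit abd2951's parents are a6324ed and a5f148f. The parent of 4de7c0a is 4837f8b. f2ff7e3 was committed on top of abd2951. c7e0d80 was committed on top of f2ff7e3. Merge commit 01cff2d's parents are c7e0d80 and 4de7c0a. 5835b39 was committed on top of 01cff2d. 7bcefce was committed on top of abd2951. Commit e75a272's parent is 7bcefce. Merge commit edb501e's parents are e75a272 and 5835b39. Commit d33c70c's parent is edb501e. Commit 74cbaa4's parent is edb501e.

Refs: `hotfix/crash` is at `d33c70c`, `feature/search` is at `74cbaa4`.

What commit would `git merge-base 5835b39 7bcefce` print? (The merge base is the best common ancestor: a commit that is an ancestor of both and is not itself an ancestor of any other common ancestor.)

abd2951

Ancestors of 5835b39: {01cff2d, 4837f8b, 4de7c0a, 5835b39, 62c30f6, a5f148f, a6324ed, abd2951, c7e0d80, f2ff7e3}.
Ancestors of 7bcefce: {4837f8b, 62c30f6, 7bcefce, a5f148f, a6324ed, abd2951}.
Common ancestors: {4837f8b, 62c30f6, a5f148f, a6324ed, abd2951}.
Among these, abd2951 is not an ancestor of any other common ancestor — it is the merge base.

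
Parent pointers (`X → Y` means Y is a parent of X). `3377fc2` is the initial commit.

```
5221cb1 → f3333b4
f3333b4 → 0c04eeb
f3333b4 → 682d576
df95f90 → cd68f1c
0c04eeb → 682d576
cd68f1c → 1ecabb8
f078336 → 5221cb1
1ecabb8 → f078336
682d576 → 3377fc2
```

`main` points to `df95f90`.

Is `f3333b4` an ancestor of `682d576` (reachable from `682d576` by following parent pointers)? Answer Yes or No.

No

Ancestors of 682d576: {3377fc2, 682d576}.
f3333b4 is not in that set, so it is not an ancestor of 682d576.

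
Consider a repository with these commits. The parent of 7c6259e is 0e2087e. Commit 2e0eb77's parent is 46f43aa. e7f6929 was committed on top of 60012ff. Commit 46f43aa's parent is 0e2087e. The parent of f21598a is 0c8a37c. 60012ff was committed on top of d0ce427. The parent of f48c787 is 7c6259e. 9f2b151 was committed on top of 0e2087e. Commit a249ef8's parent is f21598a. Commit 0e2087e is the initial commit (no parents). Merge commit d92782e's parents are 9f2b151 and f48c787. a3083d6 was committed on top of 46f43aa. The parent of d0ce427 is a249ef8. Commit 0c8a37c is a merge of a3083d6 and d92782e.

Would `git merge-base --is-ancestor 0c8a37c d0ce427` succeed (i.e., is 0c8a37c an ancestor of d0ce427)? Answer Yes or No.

Ancestors of d0ce427 (commits reachable by following parents): {0c8a37c, 0e2087e, 46f43aa, 7c6259e, 9f2b151, a249ef8, a3083d6, d0ce427, d92782e, f21598a, f48c787}.
0c8a37c is in that set, so it is an ancestor of d0ce427.

Yes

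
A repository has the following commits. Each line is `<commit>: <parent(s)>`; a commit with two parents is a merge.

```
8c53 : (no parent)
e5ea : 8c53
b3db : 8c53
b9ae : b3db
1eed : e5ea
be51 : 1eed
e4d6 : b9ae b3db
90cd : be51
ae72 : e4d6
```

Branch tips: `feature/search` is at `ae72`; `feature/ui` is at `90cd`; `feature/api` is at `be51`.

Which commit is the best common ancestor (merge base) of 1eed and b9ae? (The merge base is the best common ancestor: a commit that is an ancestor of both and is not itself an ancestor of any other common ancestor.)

Ancestors of 1eed: {1eed, 8c53, e5ea}.
Ancestors of b9ae: {8c53, b3db, b9ae}.
Common ancestors: {8c53}.
The only common ancestor is 8c53, so it is the merge base.

8c53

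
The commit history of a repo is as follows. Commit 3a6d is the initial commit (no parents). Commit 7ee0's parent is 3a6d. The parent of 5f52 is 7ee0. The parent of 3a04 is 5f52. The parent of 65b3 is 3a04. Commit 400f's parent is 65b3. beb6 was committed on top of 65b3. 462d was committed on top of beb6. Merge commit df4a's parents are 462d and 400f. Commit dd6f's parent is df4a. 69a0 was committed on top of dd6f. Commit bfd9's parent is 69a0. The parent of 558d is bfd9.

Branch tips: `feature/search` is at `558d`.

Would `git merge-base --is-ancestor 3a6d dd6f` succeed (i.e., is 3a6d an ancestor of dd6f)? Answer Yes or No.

Yes

Ancestors of dd6f (commits reachable by following parents): {3a04, 3a6d, 400f, 462d, 5f52, 65b3, 7ee0, beb6, dd6f, df4a}.
3a6d is in that set, so it is an ancestor of dd6f.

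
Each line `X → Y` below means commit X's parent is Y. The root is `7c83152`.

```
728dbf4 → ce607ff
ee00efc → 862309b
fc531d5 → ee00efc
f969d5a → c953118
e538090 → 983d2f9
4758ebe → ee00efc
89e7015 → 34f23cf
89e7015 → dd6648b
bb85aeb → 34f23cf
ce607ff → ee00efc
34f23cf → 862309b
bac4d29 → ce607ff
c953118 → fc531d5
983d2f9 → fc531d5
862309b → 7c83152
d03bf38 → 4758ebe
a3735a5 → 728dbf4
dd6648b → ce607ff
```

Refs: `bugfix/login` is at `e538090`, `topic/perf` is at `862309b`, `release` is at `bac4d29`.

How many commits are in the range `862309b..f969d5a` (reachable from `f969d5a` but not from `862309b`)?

4

Reachable from f969d5a: {7c83152, 862309b, c953118, ee00efc, f969d5a, fc531d5}.
Reachable from 862309b: {7c83152, 862309b}.
In f969d5a's history but not 862309b's: {c953118, ee00efc, f969d5a, fc531d5} — 4 commits.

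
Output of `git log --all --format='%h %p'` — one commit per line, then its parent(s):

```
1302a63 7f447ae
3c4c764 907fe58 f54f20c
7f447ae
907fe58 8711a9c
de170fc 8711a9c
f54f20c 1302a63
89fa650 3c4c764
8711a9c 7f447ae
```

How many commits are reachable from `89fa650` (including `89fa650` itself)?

7

Walking parent pointers from 89fa650: reachable set = {1302a63, 3c4c764, 7f447ae, 8711a9c, 89fa650, 907fe58, f54f20c}.
That is 7 commits.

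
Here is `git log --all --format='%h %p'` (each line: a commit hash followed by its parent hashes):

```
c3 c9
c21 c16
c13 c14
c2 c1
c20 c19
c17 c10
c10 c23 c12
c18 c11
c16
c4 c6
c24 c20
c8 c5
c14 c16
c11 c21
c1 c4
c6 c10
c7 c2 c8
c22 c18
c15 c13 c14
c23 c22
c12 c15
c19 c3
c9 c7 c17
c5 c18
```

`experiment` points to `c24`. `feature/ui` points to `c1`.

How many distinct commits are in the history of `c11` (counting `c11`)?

3

Walking parent pointers from c11: reachable set = {c11, c16, c21}.
That is 3 commits.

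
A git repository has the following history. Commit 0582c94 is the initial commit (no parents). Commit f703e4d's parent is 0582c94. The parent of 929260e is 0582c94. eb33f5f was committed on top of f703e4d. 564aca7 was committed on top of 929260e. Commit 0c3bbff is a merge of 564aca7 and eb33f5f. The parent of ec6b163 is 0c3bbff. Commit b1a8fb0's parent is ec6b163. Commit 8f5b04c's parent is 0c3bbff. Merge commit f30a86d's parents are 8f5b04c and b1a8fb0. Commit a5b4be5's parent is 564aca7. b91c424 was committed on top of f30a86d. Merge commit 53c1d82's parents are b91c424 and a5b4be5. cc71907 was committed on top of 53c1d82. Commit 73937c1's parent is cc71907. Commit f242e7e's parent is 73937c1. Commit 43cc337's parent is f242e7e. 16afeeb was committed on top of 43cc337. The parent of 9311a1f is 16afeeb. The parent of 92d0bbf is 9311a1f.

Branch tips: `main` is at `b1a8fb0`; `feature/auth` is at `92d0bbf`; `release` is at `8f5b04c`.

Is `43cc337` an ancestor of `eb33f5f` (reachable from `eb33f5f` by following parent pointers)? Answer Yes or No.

Ancestors of eb33f5f: {0582c94, eb33f5f, f703e4d}.
43cc337 is not in that set, so it is not an ancestor of eb33f5f.

No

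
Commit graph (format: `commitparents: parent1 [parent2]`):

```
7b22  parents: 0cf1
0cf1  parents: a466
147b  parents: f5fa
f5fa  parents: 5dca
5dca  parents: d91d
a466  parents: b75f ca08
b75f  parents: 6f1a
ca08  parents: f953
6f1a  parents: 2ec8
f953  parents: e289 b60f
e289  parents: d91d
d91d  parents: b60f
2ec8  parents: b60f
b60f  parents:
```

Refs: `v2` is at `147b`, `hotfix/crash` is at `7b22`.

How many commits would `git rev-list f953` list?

Walking parent pointers from f953: reachable set = {b60f, d91d, e289, f953}.
That is 4 commits.

4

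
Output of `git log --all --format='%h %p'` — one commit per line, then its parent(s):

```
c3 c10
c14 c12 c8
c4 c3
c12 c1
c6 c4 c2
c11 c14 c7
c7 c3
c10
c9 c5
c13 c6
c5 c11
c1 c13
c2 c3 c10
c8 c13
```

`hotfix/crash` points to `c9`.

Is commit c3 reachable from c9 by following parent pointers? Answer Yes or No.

Ancestors of c9 (commits reachable by following parents): {c1, c10, c11, c12, c13, c14, c2, c3, c4, c5, c6, c7, c8, c9}.
c3 is in that set, so it is an ancestor of c9.

Yes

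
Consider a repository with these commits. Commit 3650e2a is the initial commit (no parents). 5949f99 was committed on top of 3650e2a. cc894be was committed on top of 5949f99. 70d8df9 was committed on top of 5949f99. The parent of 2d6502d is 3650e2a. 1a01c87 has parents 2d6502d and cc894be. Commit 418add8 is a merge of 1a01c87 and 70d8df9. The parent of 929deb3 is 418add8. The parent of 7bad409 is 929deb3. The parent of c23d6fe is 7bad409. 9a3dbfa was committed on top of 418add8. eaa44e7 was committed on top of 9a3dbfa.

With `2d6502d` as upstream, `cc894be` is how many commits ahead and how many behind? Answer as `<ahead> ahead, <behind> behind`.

Reachable from cc894be: {3650e2a, 5949f99, cc894be}.
Reachable from 2d6502d: {2d6502d, 3650e2a}.
Only in cc894be's history (ahead): {5949f99, cc894be} — 2.
Only in 2d6502d's history (behind): {2d6502d} — 1.

2 ahead, 1 behind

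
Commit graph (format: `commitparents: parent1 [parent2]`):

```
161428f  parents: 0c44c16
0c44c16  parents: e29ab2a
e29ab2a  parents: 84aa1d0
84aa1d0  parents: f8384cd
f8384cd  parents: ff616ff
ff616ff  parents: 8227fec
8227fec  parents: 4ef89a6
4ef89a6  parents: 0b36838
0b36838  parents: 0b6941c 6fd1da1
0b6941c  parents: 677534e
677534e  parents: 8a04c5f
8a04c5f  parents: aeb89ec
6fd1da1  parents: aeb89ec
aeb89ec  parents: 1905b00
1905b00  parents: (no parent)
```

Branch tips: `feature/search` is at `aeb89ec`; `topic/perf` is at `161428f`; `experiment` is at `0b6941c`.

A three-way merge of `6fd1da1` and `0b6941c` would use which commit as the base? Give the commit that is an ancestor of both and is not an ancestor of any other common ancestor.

Ancestors of 6fd1da1: {1905b00, 6fd1da1, aeb89ec}.
Ancestors of 0b6941c: {0b6941c, 1905b00, 677534e, 8a04c5f, aeb89ec}.
Common ancestors: {1905b00, aeb89ec}.
Among these, aeb89ec is not an ancestor of any other common ancestor — it is the merge base.

aeb89ec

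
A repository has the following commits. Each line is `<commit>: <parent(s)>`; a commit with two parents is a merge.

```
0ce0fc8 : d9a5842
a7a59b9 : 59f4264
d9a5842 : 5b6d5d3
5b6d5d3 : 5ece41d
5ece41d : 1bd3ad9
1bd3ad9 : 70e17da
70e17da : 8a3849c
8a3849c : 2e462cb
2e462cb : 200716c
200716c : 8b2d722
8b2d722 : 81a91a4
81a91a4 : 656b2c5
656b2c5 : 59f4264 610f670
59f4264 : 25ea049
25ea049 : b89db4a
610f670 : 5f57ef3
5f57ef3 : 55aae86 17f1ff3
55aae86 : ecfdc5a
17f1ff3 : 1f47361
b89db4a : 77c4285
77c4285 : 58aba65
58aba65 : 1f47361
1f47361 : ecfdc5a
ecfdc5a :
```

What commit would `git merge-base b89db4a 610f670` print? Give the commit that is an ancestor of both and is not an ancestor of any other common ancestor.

Ancestors of b89db4a: {1f47361, 58aba65, 77c4285, b89db4a, ecfdc5a}.
Ancestors of 610f670: {17f1ff3, 1f47361, 55aae86, 5f57ef3, 610f670, ecfdc5a}.
Common ancestors: {1f47361, ecfdc5a}.
Among these, 1f47361 is not an ancestor of any other common ancestor — it is the merge base.

1f47361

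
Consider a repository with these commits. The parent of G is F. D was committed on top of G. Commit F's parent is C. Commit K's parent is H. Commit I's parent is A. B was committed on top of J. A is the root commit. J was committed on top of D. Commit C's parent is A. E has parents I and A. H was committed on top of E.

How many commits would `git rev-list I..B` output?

6

Reachable from B: {A, B, C, D, F, G, J}.
Reachable from I: {A, I}.
In B's history but not I's: {B, C, D, F, G, J} — 6 commits.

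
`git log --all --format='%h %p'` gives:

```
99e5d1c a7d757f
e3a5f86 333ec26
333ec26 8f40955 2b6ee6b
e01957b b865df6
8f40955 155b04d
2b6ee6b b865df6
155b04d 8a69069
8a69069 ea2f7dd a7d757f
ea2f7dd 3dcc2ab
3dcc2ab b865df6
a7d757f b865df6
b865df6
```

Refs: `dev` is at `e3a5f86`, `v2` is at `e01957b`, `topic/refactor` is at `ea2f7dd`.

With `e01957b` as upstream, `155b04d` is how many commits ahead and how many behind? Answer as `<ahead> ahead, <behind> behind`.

Reachable from 155b04d: {155b04d, 3dcc2ab, 8a69069, a7d757f, b865df6, ea2f7dd}.
Reachable from e01957b: {b865df6, e01957b}.
Only in 155b04d's history (ahead): {155b04d, 3dcc2ab, 8a69069, a7d757f, ea2f7dd} — 5.
Only in e01957b's history (behind): {e01957b} — 1.

5 ahead, 1 behind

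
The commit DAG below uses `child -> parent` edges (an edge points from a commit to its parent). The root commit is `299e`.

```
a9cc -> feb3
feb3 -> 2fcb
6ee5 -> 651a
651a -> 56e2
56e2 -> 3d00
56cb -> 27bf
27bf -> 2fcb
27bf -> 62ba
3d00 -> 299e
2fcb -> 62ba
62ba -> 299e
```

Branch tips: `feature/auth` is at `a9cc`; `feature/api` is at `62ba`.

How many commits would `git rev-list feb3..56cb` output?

Reachable from 56cb: {27bf, 299e, 2fcb, 56cb, 62ba}.
Reachable from feb3: {299e, 2fcb, 62ba, feb3}.
In 56cb's history but not feb3's: {27bf, 56cb} — 2 commits.

2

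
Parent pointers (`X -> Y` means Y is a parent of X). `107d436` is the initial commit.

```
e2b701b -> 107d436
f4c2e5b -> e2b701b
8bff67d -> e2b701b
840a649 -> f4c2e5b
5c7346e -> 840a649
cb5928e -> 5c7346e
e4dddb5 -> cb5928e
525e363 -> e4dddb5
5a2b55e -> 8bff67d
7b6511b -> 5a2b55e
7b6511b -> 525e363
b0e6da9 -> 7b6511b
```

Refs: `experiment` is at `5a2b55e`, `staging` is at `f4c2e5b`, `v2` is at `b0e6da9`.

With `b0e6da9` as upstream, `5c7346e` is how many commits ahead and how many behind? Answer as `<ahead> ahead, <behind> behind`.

Reachable from 5c7346e: {107d436, 5c7346e, 840a649, e2b701b, f4c2e5b}.
Reachable from b0e6da9: {107d436, 525e363, 5a2b55e, 5c7346e, 7b6511b, 840a649, 8bff67d, b0e6da9, cb5928e, e2b701b, e4dddb5, f4c2e5b}.
Only in 5c7346e's history (ahead): {} — 0.
Only in b0e6da9's history (behind): {525e363, 5a2b55e, 7b6511b, 8bff67d, b0e6da9, cb5928e, e4dddb5} — 7.

0 ahead, 7 behind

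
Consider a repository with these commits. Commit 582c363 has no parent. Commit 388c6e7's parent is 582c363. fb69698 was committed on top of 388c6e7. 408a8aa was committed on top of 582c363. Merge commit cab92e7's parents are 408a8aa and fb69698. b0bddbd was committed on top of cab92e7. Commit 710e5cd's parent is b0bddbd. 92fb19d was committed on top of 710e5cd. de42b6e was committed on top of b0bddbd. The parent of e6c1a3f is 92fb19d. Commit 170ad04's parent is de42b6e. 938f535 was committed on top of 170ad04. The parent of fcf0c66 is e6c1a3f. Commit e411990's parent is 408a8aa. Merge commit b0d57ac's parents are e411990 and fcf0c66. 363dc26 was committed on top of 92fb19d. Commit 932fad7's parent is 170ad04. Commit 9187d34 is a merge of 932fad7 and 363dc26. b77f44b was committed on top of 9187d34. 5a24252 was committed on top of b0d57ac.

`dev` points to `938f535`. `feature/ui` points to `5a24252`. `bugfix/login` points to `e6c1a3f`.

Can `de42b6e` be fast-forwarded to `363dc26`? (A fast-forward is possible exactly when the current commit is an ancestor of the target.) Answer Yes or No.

A fast-forward from de42b6e to 363dc26 is possible iff de42b6e is an ancestor of 363dc26.
Ancestors of 363dc26: {363dc26, 388c6e7, 408a8aa, 582c363, 710e5cd, 92fb19d, b0bddbd, cab92e7, fb69698}.
de42b6e is not among them, so fast-forward is not possible.

No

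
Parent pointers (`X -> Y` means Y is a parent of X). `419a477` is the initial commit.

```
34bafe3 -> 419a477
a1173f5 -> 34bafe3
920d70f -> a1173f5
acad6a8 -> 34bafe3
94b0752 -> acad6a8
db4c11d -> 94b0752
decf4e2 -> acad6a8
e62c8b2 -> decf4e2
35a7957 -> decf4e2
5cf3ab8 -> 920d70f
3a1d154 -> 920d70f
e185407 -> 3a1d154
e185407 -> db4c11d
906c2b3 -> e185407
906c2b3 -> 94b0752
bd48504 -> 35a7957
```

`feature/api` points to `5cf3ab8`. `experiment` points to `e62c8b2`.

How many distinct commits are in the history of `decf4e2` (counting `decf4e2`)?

4

Walking parent pointers from decf4e2: reachable set = {34bafe3, 419a477, acad6a8, decf4e2}.
That is 4 commits.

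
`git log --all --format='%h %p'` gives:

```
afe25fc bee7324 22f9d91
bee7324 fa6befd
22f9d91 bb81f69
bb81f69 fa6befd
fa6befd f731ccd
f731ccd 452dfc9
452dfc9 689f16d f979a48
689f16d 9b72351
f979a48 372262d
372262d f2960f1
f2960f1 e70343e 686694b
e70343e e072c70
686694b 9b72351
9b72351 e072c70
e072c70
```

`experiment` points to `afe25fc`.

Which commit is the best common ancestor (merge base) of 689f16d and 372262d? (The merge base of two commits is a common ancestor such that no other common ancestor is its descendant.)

Ancestors of 689f16d: {689f16d, 9b72351, e072c70}.
Ancestors of 372262d: {372262d, 686694b, 9b72351, e072c70, e70343e, f2960f1}.
Common ancestors: {9b72351, e072c70}.
Among these, 9b72351 is not an ancestor of any other common ancestor — it is the merge base.

9b72351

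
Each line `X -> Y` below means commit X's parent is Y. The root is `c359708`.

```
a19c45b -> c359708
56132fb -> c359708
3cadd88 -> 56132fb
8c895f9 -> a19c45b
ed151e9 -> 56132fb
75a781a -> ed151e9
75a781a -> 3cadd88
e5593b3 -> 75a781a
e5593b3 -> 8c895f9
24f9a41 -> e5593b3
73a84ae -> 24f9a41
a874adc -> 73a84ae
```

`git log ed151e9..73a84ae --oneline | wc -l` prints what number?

7

Reachable from 73a84ae: {24f9a41, 3cadd88, 56132fb, 73a84ae, 75a781a, 8c895f9, a19c45b, c359708, e5593b3, ed151e9}.
Reachable from ed151e9: {56132fb, c359708, ed151e9}.
In 73a84ae's history but not ed151e9's: {24f9a41, 3cadd88, 73a84ae, 75a781a, 8c895f9, a19c45b, e5593b3} — 7 commits.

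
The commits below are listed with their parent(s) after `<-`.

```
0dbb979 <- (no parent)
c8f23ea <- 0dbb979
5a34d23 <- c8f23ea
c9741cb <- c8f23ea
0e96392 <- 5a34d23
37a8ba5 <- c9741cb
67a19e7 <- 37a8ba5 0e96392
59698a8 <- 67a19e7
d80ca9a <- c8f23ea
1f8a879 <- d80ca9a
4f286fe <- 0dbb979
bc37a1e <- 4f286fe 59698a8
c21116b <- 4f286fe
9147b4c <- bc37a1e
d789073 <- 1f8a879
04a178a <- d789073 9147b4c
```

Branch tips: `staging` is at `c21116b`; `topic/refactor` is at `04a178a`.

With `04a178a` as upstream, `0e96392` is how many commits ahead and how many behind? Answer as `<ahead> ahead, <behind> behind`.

Reachable from 0e96392: {0dbb979, 0e96392, 5a34d23, c8f23ea}.
Reachable from 04a178a: {04a178a, 0dbb979, 0e96392, 1f8a879, 37a8ba5, 4f286fe, 59698a8, 5a34d23, 67a19e7, 9147b4c, bc37a1e, c8f23ea, c9741cb, d789073, d80ca9a}.
Only in 0e96392's history (ahead): {} — 0.
Only in 04a178a's history (behind): {04a178a, 1f8a879, 37a8ba5, 4f286fe, 59698a8, 67a19e7, 9147b4c, bc37a1e, c9741cb, d789073, d80ca9a} — 11.

0 ahead, 11 behind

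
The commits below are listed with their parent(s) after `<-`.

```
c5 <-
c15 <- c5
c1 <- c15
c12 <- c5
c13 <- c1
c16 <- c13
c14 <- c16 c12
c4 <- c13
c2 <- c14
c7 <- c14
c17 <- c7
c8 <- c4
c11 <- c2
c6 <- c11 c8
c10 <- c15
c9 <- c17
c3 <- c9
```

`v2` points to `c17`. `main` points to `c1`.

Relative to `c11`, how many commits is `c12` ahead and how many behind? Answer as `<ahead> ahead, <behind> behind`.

0 ahead, 7 behind

Reachable from c12: {c12, c5}.
Reachable from c11: {c1, c11, c12, c13, c14, c15, c16, c2, c5}.
Only in c12's history (ahead): {} — 0.
Only in c11's history (behind): {c1, c11, c13, c14, c15, c16, c2} — 7.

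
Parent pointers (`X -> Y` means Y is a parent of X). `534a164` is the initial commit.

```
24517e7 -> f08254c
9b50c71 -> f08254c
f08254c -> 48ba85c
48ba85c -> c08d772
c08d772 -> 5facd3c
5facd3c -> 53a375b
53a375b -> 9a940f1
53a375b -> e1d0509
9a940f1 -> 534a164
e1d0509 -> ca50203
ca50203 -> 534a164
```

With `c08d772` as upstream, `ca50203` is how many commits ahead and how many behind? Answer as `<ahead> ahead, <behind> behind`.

Reachable from ca50203: {534a164, ca50203}.
Reachable from c08d772: {534a164, 53a375b, 5facd3c, 9a940f1, c08d772, ca50203, e1d0509}.
Only in ca50203's history (ahead): {} — 0.
Only in c08d772's history (behind): {53a375b, 5facd3c, 9a940f1, c08d772, e1d0509} — 5.

0 ahead, 5 behind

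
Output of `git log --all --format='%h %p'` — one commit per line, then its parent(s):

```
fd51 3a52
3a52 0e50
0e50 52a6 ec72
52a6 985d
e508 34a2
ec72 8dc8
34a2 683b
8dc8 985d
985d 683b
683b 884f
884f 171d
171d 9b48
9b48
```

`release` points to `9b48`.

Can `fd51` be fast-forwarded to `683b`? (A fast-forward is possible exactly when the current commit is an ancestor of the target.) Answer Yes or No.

A fast-forward from fd51 to 683b is possible iff fd51 is an ancestor of 683b.
Ancestors of 683b: {171d, 683b, 884f, 9b48}.
fd51 is not among them, so fast-forward is not possible.

No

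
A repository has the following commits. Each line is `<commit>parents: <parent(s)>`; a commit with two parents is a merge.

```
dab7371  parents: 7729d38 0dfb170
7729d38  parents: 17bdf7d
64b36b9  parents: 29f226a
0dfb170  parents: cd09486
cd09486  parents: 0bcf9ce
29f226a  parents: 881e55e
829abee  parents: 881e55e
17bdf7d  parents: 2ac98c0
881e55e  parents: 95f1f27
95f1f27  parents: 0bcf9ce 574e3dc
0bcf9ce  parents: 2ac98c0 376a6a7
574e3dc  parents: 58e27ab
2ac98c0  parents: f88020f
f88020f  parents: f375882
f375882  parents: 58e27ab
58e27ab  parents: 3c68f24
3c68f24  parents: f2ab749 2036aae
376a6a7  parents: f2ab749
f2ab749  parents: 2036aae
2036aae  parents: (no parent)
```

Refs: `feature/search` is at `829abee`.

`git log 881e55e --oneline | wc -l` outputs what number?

12

Walking parent pointers from 881e55e: reachable set = {0bcf9ce, 2036aae, 2ac98c0, 376a6a7, 3c68f24, 574e3dc, 58e27ab, 881e55e, 95f1f27, f2ab749, f375882, f88020f}.
That is 12 commits.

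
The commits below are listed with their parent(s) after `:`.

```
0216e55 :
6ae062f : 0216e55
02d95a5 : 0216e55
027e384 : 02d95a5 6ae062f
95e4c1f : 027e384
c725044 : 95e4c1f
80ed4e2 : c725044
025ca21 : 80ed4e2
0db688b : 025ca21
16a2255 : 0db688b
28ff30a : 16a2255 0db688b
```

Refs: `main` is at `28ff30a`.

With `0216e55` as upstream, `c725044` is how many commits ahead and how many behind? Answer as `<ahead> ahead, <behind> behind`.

5 ahead, 0 behind

Reachable from c725044: {0216e55, 027e384, 02d95a5, 6ae062f, 95e4c1f, c725044}.
Reachable from 0216e55: {0216e55}.
Only in c725044's history (ahead): {027e384, 02d95a5, 6ae062f, 95e4c1f, c725044} — 5.
Only in 0216e55's history (behind): {} — 0.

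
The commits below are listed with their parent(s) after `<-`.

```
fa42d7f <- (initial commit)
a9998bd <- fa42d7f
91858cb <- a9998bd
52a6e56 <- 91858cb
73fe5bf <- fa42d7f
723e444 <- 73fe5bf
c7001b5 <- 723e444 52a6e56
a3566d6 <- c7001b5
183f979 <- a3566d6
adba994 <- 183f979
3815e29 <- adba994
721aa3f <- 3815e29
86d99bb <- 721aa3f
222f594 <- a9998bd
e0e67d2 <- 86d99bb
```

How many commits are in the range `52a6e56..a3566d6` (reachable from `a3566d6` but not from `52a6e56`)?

Reachable from a3566d6: {52a6e56, 723e444, 73fe5bf, 91858cb, a3566d6, a9998bd, c7001b5, fa42d7f}.
Reachable from 52a6e56: {52a6e56, 91858cb, a9998bd, fa42d7f}.
In a3566d6's history but not 52a6e56's: {723e444, 73fe5bf, a3566d6, c7001b5} — 4 commits.

4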